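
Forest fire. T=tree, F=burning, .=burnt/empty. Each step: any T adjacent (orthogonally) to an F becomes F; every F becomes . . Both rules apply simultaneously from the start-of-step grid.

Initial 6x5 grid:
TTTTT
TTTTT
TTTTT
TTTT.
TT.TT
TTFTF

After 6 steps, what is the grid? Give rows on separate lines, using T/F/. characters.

Step 1: 3 trees catch fire, 2 burn out
  TTTTT
  TTTTT
  TTTTT
  TTTT.
  TT.TF
  TF.F.
Step 2: 3 trees catch fire, 3 burn out
  TTTTT
  TTTTT
  TTTTT
  TTTT.
  TF.F.
  F....
Step 3: 3 trees catch fire, 3 burn out
  TTTTT
  TTTTT
  TTTTT
  TFTF.
  F....
  .....
Step 4: 4 trees catch fire, 3 burn out
  TTTTT
  TTTTT
  TFTFT
  F.F..
  .....
  .....
Step 5: 5 trees catch fire, 4 burn out
  TTTTT
  TFTFT
  F.F.F
  .....
  .....
  .....
Step 6: 5 trees catch fire, 5 burn out
  TFTFT
  F.F.F
  .....
  .....
  .....
  .....

TFTFT
F.F.F
.....
.....
.....
.....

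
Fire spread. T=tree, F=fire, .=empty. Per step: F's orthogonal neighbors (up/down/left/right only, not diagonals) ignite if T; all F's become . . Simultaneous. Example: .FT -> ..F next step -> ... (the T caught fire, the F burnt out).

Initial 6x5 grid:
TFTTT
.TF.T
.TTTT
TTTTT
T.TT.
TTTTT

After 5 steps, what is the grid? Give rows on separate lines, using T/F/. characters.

Step 1: 4 trees catch fire, 2 burn out
  F.FTT
  .F..T
  .TFTT
  TTTTT
  T.TT.
  TTTTT
Step 2: 4 trees catch fire, 4 burn out
  ...FT
  ....T
  .F.FT
  TTFTT
  T.TT.
  TTTTT
Step 3: 5 trees catch fire, 4 burn out
  ....F
  ....T
  ....F
  TF.FT
  T.FT.
  TTTTT
Step 4: 5 trees catch fire, 5 burn out
  .....
  ....F
  .....
  F...F
  T..F.
  TTFTT
Step 5: 3 trees catch fire, 5 burn out
  .....
  .....
  .....
  .....
  F....
  TF.FT

.....
.....
.....
.....
F....
TF.FT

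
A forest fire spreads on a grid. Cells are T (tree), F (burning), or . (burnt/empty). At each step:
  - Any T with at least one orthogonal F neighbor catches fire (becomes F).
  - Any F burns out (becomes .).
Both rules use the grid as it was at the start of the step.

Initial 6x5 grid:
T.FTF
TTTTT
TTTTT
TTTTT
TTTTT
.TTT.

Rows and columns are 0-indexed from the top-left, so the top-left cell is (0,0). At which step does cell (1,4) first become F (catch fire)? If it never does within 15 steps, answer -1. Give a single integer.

Step 1: cell (1,4)='F' (+3 fires, +2 burnt)
  -> target ignites at step 1
Step 2: cell (1,4)='.' (+4 fires, +3 burnt)
Step 3: cell (1,4)='.' (+5 fires, +4 burnt)
Step 4: cell (1,4)='.' (+6 fires, +5 burnt)
Step 5: cell (1,4)='.' (+4 fires, +6 burnt)
Step 6: cell (1,4)='.' (+3 fires, +4 burnt)
Step 7: cell (1,4)='.' (+0 fires, +3 burnt)
  fire out at step 7

1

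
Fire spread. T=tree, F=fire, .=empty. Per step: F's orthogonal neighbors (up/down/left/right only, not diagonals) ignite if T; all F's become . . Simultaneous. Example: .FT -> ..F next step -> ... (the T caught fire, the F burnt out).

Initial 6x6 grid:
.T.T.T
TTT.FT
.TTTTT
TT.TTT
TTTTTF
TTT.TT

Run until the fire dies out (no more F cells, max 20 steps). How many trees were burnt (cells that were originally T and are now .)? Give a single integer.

Step 1: +5 fires, +2 burnt (F count now 5)
Step 2: +6 fires, +5 burnt (F count now 6)
Step 3: +3 fires, +6 burnt (F count now 3)
Step 4: +4 fires, +3 burnt (F count now 4)
Step 5: +4 fires, +4 burnt (F count now 4)
Step 6: +4 fires, +4 burnt (F count now 4)
Step 7: +0 fires, +4 burnt (F count now 0)
Fire out after step 7
Initially T: 27, now '.': 35
Total burnt (originally-T cells now '.'): 26

Answer: 26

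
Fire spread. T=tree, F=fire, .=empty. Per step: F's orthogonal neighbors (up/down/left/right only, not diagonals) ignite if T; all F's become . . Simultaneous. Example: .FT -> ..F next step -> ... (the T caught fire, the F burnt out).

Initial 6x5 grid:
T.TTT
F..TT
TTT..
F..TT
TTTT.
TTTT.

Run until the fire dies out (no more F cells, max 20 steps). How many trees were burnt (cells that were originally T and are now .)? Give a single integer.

Answer: 14

Derivation:
Step 1: +3 fires, +2 burnt (F count now 3)
Step 2: +3 fires, +3 burnt (F count now 3)
Step 3: +3 fires, +3 burnt (F count now 3)
Step 4: +2 fires, +3 burnt (F count now 2)
Step 5: +2 fires, +2 burnt (F count now 2)
Step 6: +1 fires, +2 burnt (F count now 1)
Step 7: +0 fires, +1 burnt (F count now 0)
Fire out after step 7
Initially T: 19, now '.': 25
Total burnt (originally-T cells now '.'): 14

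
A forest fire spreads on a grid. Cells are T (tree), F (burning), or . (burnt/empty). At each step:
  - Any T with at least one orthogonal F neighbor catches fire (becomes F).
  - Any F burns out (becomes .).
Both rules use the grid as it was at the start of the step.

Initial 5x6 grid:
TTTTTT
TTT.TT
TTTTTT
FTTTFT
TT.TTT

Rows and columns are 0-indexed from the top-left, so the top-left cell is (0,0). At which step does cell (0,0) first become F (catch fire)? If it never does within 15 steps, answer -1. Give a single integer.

Step 1: cell (0,0)='T' (+7 fires, +2 burnt)
Step 2: cell (0,0)='T' (+9 fires, +7 burnt)
Step 3: cell (0,0)='F' (+5 fires, +9 burnt)
  -> target ignites at step 3
Step 4: cell (0,0)='.' (+4 fires, +5 burnt)
Step 5: cell (0,0)='.' (+1 fires, +4 burnt)
Step 6: cell (0,0)='.' (+0 fires, +1 burnt)
  fire out at step 6

3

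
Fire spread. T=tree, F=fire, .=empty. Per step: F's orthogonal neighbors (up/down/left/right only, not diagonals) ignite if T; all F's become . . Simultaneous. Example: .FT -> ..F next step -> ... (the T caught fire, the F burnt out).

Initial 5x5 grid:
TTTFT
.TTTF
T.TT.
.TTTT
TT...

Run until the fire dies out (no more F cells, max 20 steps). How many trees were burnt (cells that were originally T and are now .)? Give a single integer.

Answer: 15

Derivation:
Step 1: +3 fires, +2 burnt (F count now 3)
Step 2: +3 fires, +3 burnt (F count now 3)
Step 3: +4 fires, +3 burnt (F count now 4)
Step 4: +2 fires, +4 burnt (F count now 2)
Step 5: +1 fires, +2 burnt (F count now 1)
Step 6: +1 fires, +1 burnt (F count now 1)
Step 7: +1 fires, +1 burnt (F count now 1)
Step 8: +0 fires, +1 burnt (F count now 0)
Fire out after step 8
Initially T: 16, now '.': 24
Total burnt (originally-T cells now '.'): 15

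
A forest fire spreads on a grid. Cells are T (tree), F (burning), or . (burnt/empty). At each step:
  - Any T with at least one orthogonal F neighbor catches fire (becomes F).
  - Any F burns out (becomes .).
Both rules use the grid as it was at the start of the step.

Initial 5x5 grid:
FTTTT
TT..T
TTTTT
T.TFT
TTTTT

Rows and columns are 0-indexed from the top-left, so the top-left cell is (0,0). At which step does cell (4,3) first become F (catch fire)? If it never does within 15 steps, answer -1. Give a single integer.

Step 1: cell (4,3)='F' (+6 fires, +2 burnt)
  -> target ignites at step 1
Step 2: cell (4,3)='.' (+7 fires, +6 burnt)
Step 3: cell (4,3)='.' (+5 fires, +7 burnt)
Step 4: cell (4,3)='.' (+2 fires, +5 burnt)
Step 5: cell (4,3)='.' (+0 fires, +2 burnt)
  fire out at step 5

1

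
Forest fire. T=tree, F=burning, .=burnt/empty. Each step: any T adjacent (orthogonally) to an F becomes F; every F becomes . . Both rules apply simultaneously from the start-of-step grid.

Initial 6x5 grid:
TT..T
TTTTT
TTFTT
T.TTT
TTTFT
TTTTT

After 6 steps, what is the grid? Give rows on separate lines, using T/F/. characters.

Step 1: 8 trees catch fire, 2 burn out
  TT..T
  TTFTT
  TF.FT
  T.FFT
  TTF.F
  TTTFT
Step 2: 8 trees catch fire, 8 burn out
  TT..T
  TF.FT
  F...F
  T...F
  TF...
  TTF.F
Step 3: 6 trees catch fire, 8 burn out
  TF..T
  F...F
  .....
  F....
  F....
  TF...
Step 4: 3 trees catch fire, 6 burn out
  F...F
  .....
  .....
  .....
  .....
  F....
Step 5: 0 trees catch fire, 3 burn out
  .....
  .....
  .....
  .....
  .....
  .....
Step 6: 0 trees catch fire, 0 burn out
  .....
  .....
  .....
  .....
  .....
  .....

.....
.....
.....
.....
.....
.....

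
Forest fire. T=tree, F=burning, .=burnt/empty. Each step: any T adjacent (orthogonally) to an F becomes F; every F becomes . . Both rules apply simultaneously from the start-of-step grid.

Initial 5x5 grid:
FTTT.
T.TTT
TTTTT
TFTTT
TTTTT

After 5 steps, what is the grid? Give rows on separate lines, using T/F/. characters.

Step 1: 6 trees catch fire, 2 burn out
  .FTT.
  F.TTT
  TFTTT
  F.FTT
  TFTTT
Step 2: 6 trees catch fire, 6 burn out
  ..FT.
  ..TTT
  F.FTT
  ...FT
  F.FTT
Step 3: 5 trees catch fire, 6 burn out
  ...F.
  ..FTT
  ...FT
  ....F
  ...FT
Step 4: 3 trees catch fire, 5 burn out
  .....
  ...FT
  ....F
  .....
  ....F
Step 5: 1 trees catch fire, 3 burn out
  .....
  ....F
  .....
  .....
  .....

.....
....F
.....
.....
.....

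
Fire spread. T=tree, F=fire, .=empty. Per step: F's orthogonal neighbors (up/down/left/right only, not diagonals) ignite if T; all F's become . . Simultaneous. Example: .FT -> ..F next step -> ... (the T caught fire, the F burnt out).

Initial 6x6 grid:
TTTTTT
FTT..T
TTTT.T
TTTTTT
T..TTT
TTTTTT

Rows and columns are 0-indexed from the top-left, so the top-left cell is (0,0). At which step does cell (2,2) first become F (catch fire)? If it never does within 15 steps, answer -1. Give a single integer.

Step 1: cell (2,2)='T' (+3 fires, +1 burnt)
Step 2: cell (2,2)='T' (+4 fires, +3 burnt)
Step 3: cell (2,2)='F' (+4 fires, +4 burnt)
  -> target ignites at step 3
Step 4: cell (2,2)='.' (+4 fires, +4 burnt)
Step 5: cell (2,2)='.' (+3 fires, +4 burnt)
Step 6: cell (2,2)='.' (+4 fires, +3 burnt)
Step 7: cell (2,2)='.' (+4 fires, +4 burnt)
Step 8: cell (2,2)='.' (+3 fires, +4 burnt)
Step 9: cell (2,2)='.' (+1 fires, +3 burnt)
Step 10: cell (2,2)='.' (+0 fires, +1 burnt)
  fire out at step 10

3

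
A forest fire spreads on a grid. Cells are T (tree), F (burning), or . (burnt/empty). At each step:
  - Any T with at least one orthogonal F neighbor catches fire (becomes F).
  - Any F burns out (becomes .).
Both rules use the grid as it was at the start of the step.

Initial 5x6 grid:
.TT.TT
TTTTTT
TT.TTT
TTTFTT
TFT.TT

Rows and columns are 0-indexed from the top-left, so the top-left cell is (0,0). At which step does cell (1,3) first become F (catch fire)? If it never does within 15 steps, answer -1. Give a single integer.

Step 1: cell (1,3)='T' (+6 fires, +2 burnt)
Step 2: cell (1,3)='F' (+6 fires, +6 burnt)
  -> target ignites at step 2
Step 3: cell (1,3)='.' (+6 fires, +6 burnt)
Step 4: cell (1,3)='.' (+5 fires, +6 burnt)
Step 5: cell (1,3)='.' (+1 fires, +5 burnt)
Step 6: cell (1,3)='.' (+0 fires, +1 burnt)
  fire out at step 6

2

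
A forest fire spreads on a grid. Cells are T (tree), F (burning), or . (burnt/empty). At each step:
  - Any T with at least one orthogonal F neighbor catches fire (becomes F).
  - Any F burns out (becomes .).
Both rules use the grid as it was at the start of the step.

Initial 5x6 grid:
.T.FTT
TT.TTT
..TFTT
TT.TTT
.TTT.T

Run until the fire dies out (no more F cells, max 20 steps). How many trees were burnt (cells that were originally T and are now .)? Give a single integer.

Step 1: +5 fires, +2 burnt (F count now 5)
Step 2: +5 fires, +5 burnt (F count now 5)
Step 3: +3 fires, +5 burnt (F count now 3)
Step 4: +2 fires, +3 burnt (F count now 2)
Step 5: +1 fires, +2 burnt (F count now 1)
Step 6: +1 fires, +1 burnt (F count now 1)
Step 7: +0 fires, +1 burnt (F count now 0)
Fire out after step 7
Initially T: 20, now '.': 27
Total burnt (originally-T cells now '.'): 17

Answer: 17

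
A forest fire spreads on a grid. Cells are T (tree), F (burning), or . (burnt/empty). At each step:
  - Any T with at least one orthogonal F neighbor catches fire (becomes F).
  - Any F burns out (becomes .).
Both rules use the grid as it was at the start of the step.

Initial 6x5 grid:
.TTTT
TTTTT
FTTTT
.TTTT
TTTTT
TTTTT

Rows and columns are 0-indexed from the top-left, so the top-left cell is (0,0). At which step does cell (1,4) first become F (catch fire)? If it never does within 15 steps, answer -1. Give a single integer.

Step 1: cell (1,4)='T' (+2 fires, +1 burnt)
Step 2: cell (1,4)='T' (+3 fires, +2 burnt)
Step 3: cell (1,4)='T' (+5 fires, +3 burnt)
Step 4: cell (1,4)='T' (+7 fires, +5 burnt)
Step 5: cell (1,4)='F' (+6 fires, +7 burnt)
  -> target ignites at step 5
Step 6: cell (1,4)='.' (+3 fires, +6 burnt)
Step 7: cell (1,4)='.' (+1 fires, +3 burnt)
Step 8: cell (1,4)='.' (+0 fires, +1 burnt)
  fire out at step 8

5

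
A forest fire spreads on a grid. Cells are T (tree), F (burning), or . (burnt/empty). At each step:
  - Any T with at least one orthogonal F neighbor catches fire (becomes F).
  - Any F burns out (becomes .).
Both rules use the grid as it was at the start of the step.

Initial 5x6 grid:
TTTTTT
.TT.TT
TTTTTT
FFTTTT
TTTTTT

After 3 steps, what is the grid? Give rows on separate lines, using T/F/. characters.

Step 1: 5 trees catch fire, 2 burn out
  TTTTTT
  .TT.TT
  FFTTTT
  ..FTTT
  FFTTTT
Step 2: 4 trees catch fire, 5 burn out
  TTTTTT
  .FT.TT
  ..FTTT
  ...FTT
  ..FTTT
Step 3: 5 trees catch fire, 4 burn out
  TFTTTT
  ..F.TT
  ...FTT
  ....FT
  ...FTT

TFTTTT
..F.TT
...FTT
....FT
...FTT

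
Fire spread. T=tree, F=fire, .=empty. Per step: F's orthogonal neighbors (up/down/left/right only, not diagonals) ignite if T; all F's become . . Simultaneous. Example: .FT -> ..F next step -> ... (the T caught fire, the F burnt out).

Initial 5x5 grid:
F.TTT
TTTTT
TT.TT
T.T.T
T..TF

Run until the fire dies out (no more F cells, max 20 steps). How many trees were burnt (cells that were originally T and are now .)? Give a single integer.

Answer: 16

Derivation:
Step 1: +3 fires, +2 burnt (F count now 3)
Step 2: +3 fires, +3 burnt (F count now 3)
Step 3: +5 fires, +3 burnt (F count now 5)
Step 4: +4 fires, +5 burnt (F count now 4)
Step 5: +1 fires, +4 burnt (F count now 1)
Step 6: +0 fires, +1 burnt (F count now 0)
Fire out after step 6
Initially T: 17, now '.': 24
Total burnt (originally-T cells now '.'): 16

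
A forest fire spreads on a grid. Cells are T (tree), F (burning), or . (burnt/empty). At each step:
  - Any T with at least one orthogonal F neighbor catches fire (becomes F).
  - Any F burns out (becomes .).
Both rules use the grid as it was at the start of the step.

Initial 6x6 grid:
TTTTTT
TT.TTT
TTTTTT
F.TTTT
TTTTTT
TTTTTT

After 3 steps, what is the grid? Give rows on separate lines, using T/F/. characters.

Step 1: 2 trees catch fire, 1 burn out
  TTTTTT
  TT.TTT
  FTTTTT
  ..TTTT
  FTTTTT
  TTTTTT
Step 2: 4 trees catch fire, 2 burn out
  TTTTTT
  FT.TTT
  .FTTTT
  ..TTTT
  .FTTTT
  FTTTTT
Step 3: 5 trees catch fire, 4 burn out
  FTTTTT
  .F.TTT
  ..FTTT
  ..TTTT
  ..FTTT
  .FTTTT

FTTTTT
.F.TTT
..FTTT
..TTTT
..FTTT
.FTTTT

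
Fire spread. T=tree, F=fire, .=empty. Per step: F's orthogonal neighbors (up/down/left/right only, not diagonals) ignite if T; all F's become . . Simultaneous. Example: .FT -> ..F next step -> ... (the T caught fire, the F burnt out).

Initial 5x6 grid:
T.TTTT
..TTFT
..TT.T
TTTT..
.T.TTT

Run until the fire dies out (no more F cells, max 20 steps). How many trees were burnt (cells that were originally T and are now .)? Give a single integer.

Answer: 18

Derivation:
Step 1: +3 fires, +1 burnt (F count now 3)
Step 2: +5 fires, +3 burnt (F count now 5)
Step 3: +3 fires, +5 burnt (F count now 3)
Step 4: +2 fires, +3 burnt (F count now 2)
Step 5: +2 fires, +2 burnt (F count now 2)
Step 6: +3 fires, +2 burnt (F count now 3)
Step 7: +0 fires, +3 burnt (F count now 0)
Fire out after step 7
Initially T: 19, now '.': 29
Total burnt (originally-T cells now '.'): 18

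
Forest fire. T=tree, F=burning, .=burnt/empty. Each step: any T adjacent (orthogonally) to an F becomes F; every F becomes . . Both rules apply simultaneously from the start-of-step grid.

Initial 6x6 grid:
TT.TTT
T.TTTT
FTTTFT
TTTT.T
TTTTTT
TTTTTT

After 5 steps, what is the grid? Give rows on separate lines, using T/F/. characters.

Step 1: 6 trees catch fire, 2 burn out
  TT.TTT
  F.TTFT
  .FTF.F
  FTTT.T
  TTTTTT
  TTTTTT
Step 2: 9 trees catch fire, 6 burn out
  FT.TFT
  ..TF.F
  ..F...
  .FTF.F
  FTTTTT
  TTTTTT
Step 3: 9 trees catch fire, 9 burn out
  .F.F.F
  ..F...
  ......
  ..F...
  .FTFTF
  FTTTTT
Step 4: 5 trees catch fire, 9 burn out
  ......
  ......
  ......
  ......
  ..F.F.
  .FTFTF
Step 5: 2 trees catch fire, 5 burn out
  ......
  ......
  ......
  ......
  ......
  ..F.F.

......
......
......
......
......
..F.F.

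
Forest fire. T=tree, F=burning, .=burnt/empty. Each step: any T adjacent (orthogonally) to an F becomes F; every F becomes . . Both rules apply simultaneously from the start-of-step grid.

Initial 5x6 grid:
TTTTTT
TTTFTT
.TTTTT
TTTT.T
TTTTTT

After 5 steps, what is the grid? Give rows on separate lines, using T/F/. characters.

Step 1: 4 trees catch fire, 1 burn out
  TTTFTT
  TTF.FT
  .TTFTT
  TTTT.T
  TTTTTT
Step 2: 7 trees catch fire, 4 burn out
  TTF.FT
  TF...F
  .TF.FT
  TTTF.T
  TTTTTT
Step 3: 7 trees catch fire, 7 burn out
  TF...F
  F.....
  .F...F
  TTF..T
  TTTFTT
Step 4: 5 trees catch fire, 7 burn out
  F.....
  ......
  ......
  TF...F
  TTF.FT
Step 5: 3 trees catch fire, 5 burn out
  ......
  ......
  ......
  F.....
  TF...F

......
......
......
F.....
TF...F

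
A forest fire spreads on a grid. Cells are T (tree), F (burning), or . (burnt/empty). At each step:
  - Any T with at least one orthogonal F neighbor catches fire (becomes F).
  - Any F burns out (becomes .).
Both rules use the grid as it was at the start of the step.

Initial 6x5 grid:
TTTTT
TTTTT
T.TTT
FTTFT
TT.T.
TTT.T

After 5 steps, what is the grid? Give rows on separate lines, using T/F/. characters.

Step 1: 7 trees catch fire, 2 burn out
  TTTTT
  TTTTT
  F.TFT
  .FF.F
  FT.F.
  TTT.T
Step 2: 6 trees catch fire, 7 burn out
  TTTTT
  FTTFT
  ..F.F
  .....
  .F...
  FTT.T
Step 3: 6 trees catch fire, 6 burn out
  FTTFT
  .FF.F
  .....
  .....
  .....
  .FT.T
Step 4: 4 trees catch fire, 6 burn out
  .FF.F
  .....
  .....
  .....
  .....
  ..F.T
Step 5: 0 trees catch fire, 4 burn out
  .....
  .....
  .....
  .....
  .....
  ....T

.....
.....
.....
.....
.....
....T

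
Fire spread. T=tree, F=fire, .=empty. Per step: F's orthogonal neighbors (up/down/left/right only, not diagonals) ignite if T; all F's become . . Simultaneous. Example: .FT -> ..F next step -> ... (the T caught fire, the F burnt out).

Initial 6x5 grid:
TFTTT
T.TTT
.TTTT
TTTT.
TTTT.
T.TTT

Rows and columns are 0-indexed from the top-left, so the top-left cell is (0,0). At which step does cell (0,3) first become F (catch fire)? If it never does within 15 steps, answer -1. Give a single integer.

Step 1: cell (0,3)='T' (+2 fires, +1 burnt)
Step 2: cell (0,3)='F' (+3 fires, +2 burnt)
  -> target ignites at step 2
Step 3: cell (0,3)='.' (+3 fires, +3 burnt)
Step 4: cell (0,3)='.' (+4 fires, +3 burnt)
Step 5: cell (0,3)='.' (+4 fires, +4 burnt)
Step 6: cell (0,3)='.' (+4 fires, +4 burnt)
Step 7: cell (0,3)='.' (+2 fires, +4 burnt)
Step 8: cell (0,3)='.' (+2 fires, +2 burnt)
Step 9: cell (0,3)='.' (+0 fires, +2 burnt)
  fire out at step 9

2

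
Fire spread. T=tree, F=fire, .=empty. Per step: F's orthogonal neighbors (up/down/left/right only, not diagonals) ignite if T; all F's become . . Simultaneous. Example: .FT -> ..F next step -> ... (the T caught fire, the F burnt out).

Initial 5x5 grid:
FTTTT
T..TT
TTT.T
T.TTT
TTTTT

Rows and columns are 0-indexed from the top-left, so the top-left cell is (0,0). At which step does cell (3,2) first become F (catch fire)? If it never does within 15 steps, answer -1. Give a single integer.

Step 1: cell (3,2)='T' (+2 fires, +1 burnt)
Step 2: cell (3,2)='T' (+2 fires, +2 burnt)
Step 3: cell (3,2)='T' (+3 fires, +2 burnt)
Step 4: cell (3,2)='T' (+4 fires, +3 burnt)
Step 5: cell (3,2)='F' (+3 fires, +4 burnt)
  -> target ignites at step 5
Step 6: cell (3,2)='.' (+3 fires, +3 burnt)
Step 7: cell (3,2)='.' (+2 fires, +3 burnt)
Step 8: cell (3,2)='.' (+1 fires, +2 burnt)
Step 9: cell (3,2)='.' (+0 fires, +1 burnt)
  fire out at step 9

5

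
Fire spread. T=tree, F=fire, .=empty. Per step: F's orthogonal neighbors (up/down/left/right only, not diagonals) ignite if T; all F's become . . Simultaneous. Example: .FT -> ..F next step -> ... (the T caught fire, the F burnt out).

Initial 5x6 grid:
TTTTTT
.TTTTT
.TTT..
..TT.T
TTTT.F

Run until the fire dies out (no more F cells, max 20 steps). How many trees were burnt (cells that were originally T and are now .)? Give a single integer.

Step 1: +1 fires, +1 burnt (F count now 1)
Step 2: +0 fires, +1 burnt (F count now 0)
Fire out after step 2
Initially T: 21, now '.': 10
Total burnt (originally-T cells now '.'): 1

Answer: 1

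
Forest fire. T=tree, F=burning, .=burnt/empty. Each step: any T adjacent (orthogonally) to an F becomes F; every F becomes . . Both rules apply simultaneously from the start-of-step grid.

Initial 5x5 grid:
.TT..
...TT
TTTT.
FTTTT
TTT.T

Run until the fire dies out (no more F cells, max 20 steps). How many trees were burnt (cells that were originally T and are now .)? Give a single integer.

Answer: 14

Derivation:
Step 1: +3 fires, +1 burnt (F count now 3)
Step 2: +3 fires, +3 burnt (F count now 3)
Step 3: +3 fires, +3 burnt (F count now 3)
Step 4: +2 fires, +3 burnt (F count now 2)
Step 5: +2 fires, +2 burnt (F count now 2)
Step 6: +1 fires, +2 burnt (F count now 1)
Step 7: +0 fires, +1 burnt (F count now 0)
Fire out after step 7
Initially T: 16, now '.': 23
Total burnt (originally-T cells now '.'): 14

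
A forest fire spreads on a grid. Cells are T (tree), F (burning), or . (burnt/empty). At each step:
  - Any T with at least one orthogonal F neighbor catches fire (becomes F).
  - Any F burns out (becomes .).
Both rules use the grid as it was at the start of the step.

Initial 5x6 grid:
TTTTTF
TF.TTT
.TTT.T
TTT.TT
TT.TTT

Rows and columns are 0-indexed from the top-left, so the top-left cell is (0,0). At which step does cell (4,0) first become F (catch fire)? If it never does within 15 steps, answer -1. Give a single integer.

Step 1: cell (4,0)='T' (+5 fires, +2 burnt)
Step 2: cell (4,0)='T' (+7 fires, +5 burnt)
Step 3: cell (4,0)='T' (+6 fires, +7 burnt)
Step 4: cell (4,0)='F' (+3 fires, +6 burnt)
  -> target ignites at step 4
Step 5: cell (4,0)='.' (+1 fires, +3 burnt)
Step 6: cell (4,0)='.' (+1 fires, +1 burnt)
Step 7: cell (4,0)='.' (+0 fires, +1 burnt)
  fire out at step 7

4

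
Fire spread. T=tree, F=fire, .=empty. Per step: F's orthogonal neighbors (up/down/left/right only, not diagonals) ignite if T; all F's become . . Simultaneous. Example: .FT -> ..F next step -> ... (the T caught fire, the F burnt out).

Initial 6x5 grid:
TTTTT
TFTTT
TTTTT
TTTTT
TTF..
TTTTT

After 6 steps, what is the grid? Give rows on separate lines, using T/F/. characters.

Step 1: 7 trees catch fire, 2 burn out
  TFTTT
  F.FTT
  TFTTT
  TTFTT
  TF...
  TTFTT
Step 2: 10 trees catch fire, 7 burn out
  F.FTT
  ...FT
  F.FTT
  TF.FT
  F....
  TF.FT
Step 3: 7 trees catch fire, 10 burn out
  ...FT
  ....F
  ...FT
  F...F
  .....
  F...F
Step 4: 2 trees catch fire, 7 burn out
  ....F
  .....
  ....F
  .....
  .....
  .....
Step 5: 0 trees catch fire, 2 burn out
  .....
  .....
  .....
  .....
  .....
  .....
Step 6: 0 trees catch fire, 0 burn out
  .....
  .....
  .....
  .....
  .....
  .....

.....
.....
.....
.....
.....
.....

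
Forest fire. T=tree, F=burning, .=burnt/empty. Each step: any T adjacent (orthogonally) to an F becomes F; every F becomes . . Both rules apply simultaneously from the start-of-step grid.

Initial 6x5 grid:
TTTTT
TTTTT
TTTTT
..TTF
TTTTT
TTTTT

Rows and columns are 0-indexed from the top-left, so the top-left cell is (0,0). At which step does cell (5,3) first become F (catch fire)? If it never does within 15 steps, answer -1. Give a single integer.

Step 1: cell (5,3)='T' (+3 fires, +1 burnt)
Step 2: cell (5,3)='T' (+5 fires, +3 burnt)
Step 3: cell (5,3)='F' (+5 fires, +5 burnt)
  -> target ignites at step 3
Step 4: cell (5,3)='.' (+5 fires, +5 burnt)
Step 5: cell (5,3)='.' (+5 fires, +5 burnt)
Step 6: cell (5,3)='.' (+3 fires, +5 burnt)
Step 7: cell (5,3)='.' (+1 fires, +3 burnt)
Step 8: cell (5,3)='.' (+0 fires, +1 burnt)
  fire out at step 8

3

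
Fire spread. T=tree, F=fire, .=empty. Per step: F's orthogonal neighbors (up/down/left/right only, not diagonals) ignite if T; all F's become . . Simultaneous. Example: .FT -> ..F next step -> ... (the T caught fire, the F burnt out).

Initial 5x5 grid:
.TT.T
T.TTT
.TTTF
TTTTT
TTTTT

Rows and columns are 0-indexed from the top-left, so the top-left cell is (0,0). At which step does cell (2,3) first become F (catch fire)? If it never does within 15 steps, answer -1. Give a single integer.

Step 1: cell (2,3)='F' (+3 fires, +1 burnt)
  -> target ignites at step 1
Step 2: cell (2,3)='.' (+5 fires, +3 burnt)
Step 3: cell (2,3)='.' (+4 fires, +5 burnt)
Step 4: cell (2,3)='.' (+3 fires, +4 burnt)
Step 5: cell (2,3)='.' (+3 fires, +3 burnt)
Step 6: cell (2,3)='.' (+1 fires, +3 burnt)
Step 7: cell (2,3)='.' (+0 fires, +1 burnt)
  fire out at step 7

1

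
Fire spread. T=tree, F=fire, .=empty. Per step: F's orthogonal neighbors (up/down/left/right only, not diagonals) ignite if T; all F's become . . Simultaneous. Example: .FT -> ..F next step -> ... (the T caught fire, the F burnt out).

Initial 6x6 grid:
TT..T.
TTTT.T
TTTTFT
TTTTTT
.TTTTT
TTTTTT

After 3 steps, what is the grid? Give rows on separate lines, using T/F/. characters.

Step 1: 3 trees catch fire, 1 burn out
  TT..T.
  TTTT.T
  TTTF.F
  TTTTFT
  .TTTTT
  TTTTTT
Step 2: 6 trees catch fire, 3 burn out
  TT..T.
  TTTF.F
  TTF...
  TTTF.F
  .TTTFT
  TTTTTT
Step 3: 6 trees catch fire, 6 burn out
  TT..T.
  TTF...
  TF....
  TTF...
  .TTF.F
  TTTTFT

TT..T.
TTF...
TF....
TTF...
.TTF.F
TTTTFT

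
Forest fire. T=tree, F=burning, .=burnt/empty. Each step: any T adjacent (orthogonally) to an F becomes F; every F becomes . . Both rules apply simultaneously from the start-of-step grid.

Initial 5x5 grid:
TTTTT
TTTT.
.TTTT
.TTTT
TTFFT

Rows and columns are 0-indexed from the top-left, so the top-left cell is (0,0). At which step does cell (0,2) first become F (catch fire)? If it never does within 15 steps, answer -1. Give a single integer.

Step 1: cell (0,2)='T' (+4 fires, +2 burnt)
Step 2: cell (0,2)='T' (+5 fires, +4 burnt)
Step 3: cell (0,2)='T' (+4 fires, +5 burnt)
Step 4: cell (0,2)='F' (+3 fires, +4 burnt)
  -> target ignites at step 4
Step 5: cell (0,2)='.' (+3 fires, +3 burnt)
Step 6: cell (0,2)='.' (+1 fires, +3 burnt)
Step 7: cell (0,2)='.' (+0 fires, +1 burnt)
  fire out at step 7

4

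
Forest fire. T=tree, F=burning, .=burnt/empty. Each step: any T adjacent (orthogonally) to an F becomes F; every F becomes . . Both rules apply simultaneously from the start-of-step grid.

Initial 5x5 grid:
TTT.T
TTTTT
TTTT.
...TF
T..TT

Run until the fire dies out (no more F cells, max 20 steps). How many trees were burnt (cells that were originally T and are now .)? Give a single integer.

Step 1: +2 fires, +1 burnt (F count now 2)
Step 2: +2 fires, +2 burnt (F count now 2)
Step 3: +2 fires, +2 burnt (F count now 2)
Step 4: +3 fires, +2 burnt (F count now 3)
Step 5: +4 fires, +3 burnt (F count now 4)
Step 6: +2 fires, +4 burnt (F count now 2)
Step 7: +1 fires, +2 burnt (F count now 1)
Step 8: +0 fires, +1 burnt (F count now 0)
Fire out after step 8
Initially T: 17, now '.': 24
Total burnt (originally-T cells now '.'): 16

Answer: 16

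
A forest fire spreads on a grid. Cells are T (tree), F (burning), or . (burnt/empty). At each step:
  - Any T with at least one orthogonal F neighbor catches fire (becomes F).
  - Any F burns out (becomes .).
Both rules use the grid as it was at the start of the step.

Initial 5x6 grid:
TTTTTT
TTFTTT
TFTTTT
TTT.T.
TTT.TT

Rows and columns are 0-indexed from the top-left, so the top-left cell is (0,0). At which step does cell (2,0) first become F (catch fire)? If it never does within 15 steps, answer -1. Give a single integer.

Step 1: cell (2,0)='F' (+6 fires, +2 burnt)
  -> target ignites at step 1
Step 2: cell (2,0)='.' (+8 fires, +6 burnt)
Step 3: cell (2,0)='.' (+6 fires, +8 burnt)
Step 4: cell (2,0)='.' (+3 fires, +6 burnt)
Step 5: cell (2,0)='.' (+1 fires, +3 burnt)
Step 6: cell (2,0)='.' (+1 fires, +1 burnt)
Step 7: cell (2,0)='.' (+0 fires, +1 burnt)
  fire out at step 7

1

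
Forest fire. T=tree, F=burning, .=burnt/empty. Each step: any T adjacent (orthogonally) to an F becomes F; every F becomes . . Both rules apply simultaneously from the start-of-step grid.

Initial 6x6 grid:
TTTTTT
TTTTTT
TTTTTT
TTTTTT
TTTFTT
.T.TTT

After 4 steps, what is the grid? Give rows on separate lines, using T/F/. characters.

Step 1: 4 trees catch fire, 1 burn out
  TTTTTT
  TTTTTT
  TTTTTT
  TTTFTT
  TTF.FT
  .T.FTT
Step 2: 6 trees catch fire, 4 burn out
  TTTTTT
  TTTTTT
  TTTFTT
  TTF.FT
  TF...F
  .T..FT
Step 3: 8 trees catch fire, 6 burn out
  TTTTTT
  TTTFTT
  TTF.FT
  TF...F
  F.....
  .F...F
Step 4: 6 trees catch fire, 8 burn out
  TTTFTT
  TTF.FT
  TF...F
  F.....
  ......
  ......

TTTFTT
TTF.FT
TF...F
F.....
......
......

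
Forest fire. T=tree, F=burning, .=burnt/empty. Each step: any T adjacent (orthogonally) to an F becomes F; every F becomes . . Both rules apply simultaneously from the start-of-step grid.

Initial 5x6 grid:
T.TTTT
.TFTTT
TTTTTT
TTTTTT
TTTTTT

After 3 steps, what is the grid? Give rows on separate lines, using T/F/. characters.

Step 1: 4 trees catch fire, 1 burn out
  T.FTTT
  .F.FTT
  TTFTTT
  TTTTTT
  TTTTTT
Step 2: 5 trees catch fire, 4 burn out
  T..FTT
  ....FT
  TF.FTT
  TTFTTT
  TTTTTT
Step 3: 7 trees catch fire, 5 burn out
  T...FT
  .....F
  F...FT
  TF.FTT
  TTFTTT

T...FT
.....F
F...FT
TF.FTT
TTFTTT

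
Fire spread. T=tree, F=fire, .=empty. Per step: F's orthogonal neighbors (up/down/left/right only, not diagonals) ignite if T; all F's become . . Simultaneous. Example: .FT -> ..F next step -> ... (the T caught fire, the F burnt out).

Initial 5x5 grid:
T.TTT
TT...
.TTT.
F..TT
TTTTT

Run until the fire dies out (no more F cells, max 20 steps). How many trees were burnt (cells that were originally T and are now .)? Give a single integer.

Step 1: +1 fires, +1 burnt (F count now 1)
Step 2: +1 fires, +1 burnt (F count now 1)
Step 3: +1 fires, +1 burnt (F count now 1)
Step 4: +1 fires, +1 burnt (F count now 1)
Step 5: +2 fires, +1 burnt (F count now 2)
Step 6: +2 fires, +2 burnt (F count now 2)
Step 7: +1 fires, +2 burnt (F count now 1)
Step 8: +1 fires, +1 burnt (F count now 1)
Step 9: +1 fires, +1 burnt (F count now 1)
Step 10: +1 fires, +1 burnt (F count now 1)
Step 11: +1 fires, +1 burnt (F count now 1)
Step 12: +0 fires, +1 burnt (F count now 0)
Fire out after step 12
Initially T: 16, now '.': 22
Total burnt (originally-T cells now '.'): 13

Answer: 13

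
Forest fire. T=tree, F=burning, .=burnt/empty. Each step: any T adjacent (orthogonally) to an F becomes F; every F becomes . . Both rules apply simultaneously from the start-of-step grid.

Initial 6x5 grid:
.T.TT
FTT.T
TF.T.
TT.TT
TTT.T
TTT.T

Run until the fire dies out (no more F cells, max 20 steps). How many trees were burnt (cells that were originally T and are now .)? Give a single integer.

Step 1: +3 fires, +2 burnt (F count now 3)
Step 2: +4 fires, +3 burnt (F count now 4)
Step 3: +3 fires, +4 burnt (F count now 3)
Step 4: +2 fires, +3 burnt (F count now 2)
Step 5: +0 fires, +2 burnt (F count now 0)
Fire out after step 5
Initially T: 20, now '.': 22
Total burnt (originally-T cells now '.'): 12

Answer: 12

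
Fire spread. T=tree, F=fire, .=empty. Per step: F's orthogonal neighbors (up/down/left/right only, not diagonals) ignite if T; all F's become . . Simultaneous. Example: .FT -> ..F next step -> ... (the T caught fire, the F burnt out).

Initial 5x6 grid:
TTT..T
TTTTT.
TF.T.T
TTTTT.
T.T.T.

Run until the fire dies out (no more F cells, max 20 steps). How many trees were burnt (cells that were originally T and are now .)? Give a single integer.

Answer: 18

Derivation:
Step 1: +3 fires, +1 burnt (F count now 3)
Step 2: +5 fires, +3 burnt (F count now 5)
Step 3: +6 fires, +5 burnt (F count now 6)
Step 4: +3 fires, +6 burnt (F count now 3)
Step 5: +1 fires, +3 burnt (F count now 1)
Step 6: +0 fires, +1 burnt (F count now 0)
Fire out after step 6
Initially T: 20, now '.': 28
Total burnt (originally-T cells now '.'): 18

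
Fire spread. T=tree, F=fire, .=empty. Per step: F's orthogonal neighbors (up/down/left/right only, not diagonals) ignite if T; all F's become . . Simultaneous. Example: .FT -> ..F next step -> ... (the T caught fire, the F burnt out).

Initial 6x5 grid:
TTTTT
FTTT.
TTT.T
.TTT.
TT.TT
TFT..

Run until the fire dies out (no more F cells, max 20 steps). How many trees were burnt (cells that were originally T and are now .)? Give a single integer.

Answer: 20

Derivation:
Step 1: +6 fires, +2 burnt (F count now 6)
Step 2: +5 fires, +6 burnt (F count now 5)
Step 3: +4 fires, +5 burnt (F count now 4)
Step 4: +2 fires, +4 burnt (F count now 2)
Step 5: +2 fires, +2 burnt (F count now 2)
Step 6: +1 fires, +2 burnt (F count now 1)
Step 7: +0 fires, +1 burnt (F count now 0)
Fire out after step 7
Initially T: 21, now '.': 29
Total burnt (originally-T cells now '.'): 20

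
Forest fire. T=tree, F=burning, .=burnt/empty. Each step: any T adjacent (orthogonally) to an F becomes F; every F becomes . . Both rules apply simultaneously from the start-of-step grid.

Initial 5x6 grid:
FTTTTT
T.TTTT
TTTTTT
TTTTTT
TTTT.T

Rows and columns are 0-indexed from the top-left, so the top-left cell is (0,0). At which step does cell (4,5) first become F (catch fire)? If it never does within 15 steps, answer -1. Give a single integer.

Step 1: cell (4,5)='T' (+2 fires, +1 burnt)
Step 2: cell (4,5)='T' (+2 fires, +2 burnt)
Step 3: cell (4,5)='T' (+4 fires, +2 burnt)
Step 4: cell (4,5)='T' (+5 fires, +4 burnt)
Step 5: cell (4,5)='T' (+5 fires, +5 burnt)
Step 6: cell (4,5)='T' (+4 fires, +5 burnt)
Step 7: cell (4,5)='T' (+3 fires, +4 burnt)
Step 8: cell (4,5)='T' (+1 fires, +3 burnt)
Step 9: cell (4,5)='F' (+1 fires, +1 burnt)
  -> target ignites at step 9
Step 10: cell (4,5)='.' (+0 fires, +1 burnt)
  fire out at step 10

9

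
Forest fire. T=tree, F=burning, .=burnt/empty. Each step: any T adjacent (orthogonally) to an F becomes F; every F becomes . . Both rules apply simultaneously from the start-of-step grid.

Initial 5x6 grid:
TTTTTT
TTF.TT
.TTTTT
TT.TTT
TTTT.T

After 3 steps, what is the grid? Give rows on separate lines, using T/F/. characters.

Step 1: 3 trees catch fire, 1 burn out
  TTFTTT
  TF..TT
  .TFTTT
  TT.TTT
  TTTT.T
Step 2: 5 trees catch fire, 3 burn out
  TF.FTT
  F...TT
  .F.FTT
  TT.TTT
  TTTT.T
Step 3: 5 trees catch fire, 5 burn out
  F...FT
  ....TT
  ....FT
  TF.FTT
  TTTT.T

F...FT
....TT
....FT
TF.FTT
TTTT.T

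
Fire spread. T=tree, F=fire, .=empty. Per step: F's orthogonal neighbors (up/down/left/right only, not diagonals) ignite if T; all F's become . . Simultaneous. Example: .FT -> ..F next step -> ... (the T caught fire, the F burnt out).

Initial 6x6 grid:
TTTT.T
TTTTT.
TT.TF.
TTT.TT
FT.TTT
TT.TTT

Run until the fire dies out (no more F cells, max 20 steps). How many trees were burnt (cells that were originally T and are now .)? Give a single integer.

Answer: 26

Derivation:
Step 1: +6 fires, +2 burnt (F count now 6)
Step 2: +6 fires, +6 burnt (F count now 6)
Step 3: +8 fires, +6 burnt (F count now 8)
Step 4: +5 fires, +8 burnt (F count now 5)
Step 5: +1 fires, +5 burnt (F count now 1)
Step 6: +0 fires, +1 burnt (F count now 0)
Fire out after step 6
Initially T: 27, now '.': 35
Total burnt (originally-T cells now '.'): 26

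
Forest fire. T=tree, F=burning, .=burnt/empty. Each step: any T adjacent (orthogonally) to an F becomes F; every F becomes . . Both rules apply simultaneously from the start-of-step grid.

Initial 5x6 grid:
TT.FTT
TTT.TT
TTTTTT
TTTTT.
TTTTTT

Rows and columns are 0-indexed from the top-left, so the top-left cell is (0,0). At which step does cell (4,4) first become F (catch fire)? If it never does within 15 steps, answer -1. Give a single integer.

Step 1: cell (4,4)='T' (+1 fires, +1 burnt)
Step 2: cell (4,4)='T' (+2 fires, +1 burnt)
Step 3: cell (4,4)='T' (+2 fires, +2 burnt)
Step 4: cell (4,4)='T' (+3 fires, +2 burnt)
Step 5: cell (4,4)='F' (+3 fires, +3 burnt)
  -> target ignites at step 5
Step 6: cell (4,4)='.' (+5 fires, +3 burnt)
Step 7: cell (4,4)='.' (+4 fires, +5 burnt)
Step 8: cell (4,4)='.' (+4 fires, +4 burnt)
Step 9: cell (4,4)='.' (+2 fires, +4 burnt)
Step 10: cell (4,4)='.' (+0 fires, +2 burnt)
  fire out at step 10

5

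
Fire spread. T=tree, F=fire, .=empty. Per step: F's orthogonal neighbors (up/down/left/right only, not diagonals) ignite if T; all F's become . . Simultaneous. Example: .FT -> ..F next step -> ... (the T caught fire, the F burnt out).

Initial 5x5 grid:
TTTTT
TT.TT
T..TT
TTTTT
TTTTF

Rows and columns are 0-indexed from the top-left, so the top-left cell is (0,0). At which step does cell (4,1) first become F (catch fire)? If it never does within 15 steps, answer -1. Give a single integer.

Step 1: cell (4,1)='T' (+2 fires, +1 burnt)
Step 2: cell (4,1)='T' (+3 fires, +2 burnt)
Step 3: cell (4,1)='F' (+4 fires, +3 burnt)
  -> target ignites at step 3
Step 4: cell (4,1)='.' (+4 fires, +4 burnt)
Step 5: cell (4,1)='.' (+2 fires, +4 burnt)
Step 6: cell (4,1)='.' (+2 fires, +2 burnt)
Step 7: cell (4,1)='.' (+2 fires, +2 burnt)
Step 8: cell (4,1)='.' (+2 fires, +2 burnt)
Step 9: cell (4,1)='.' (+0 fires, +2 burnt)
  fire out at step 9

3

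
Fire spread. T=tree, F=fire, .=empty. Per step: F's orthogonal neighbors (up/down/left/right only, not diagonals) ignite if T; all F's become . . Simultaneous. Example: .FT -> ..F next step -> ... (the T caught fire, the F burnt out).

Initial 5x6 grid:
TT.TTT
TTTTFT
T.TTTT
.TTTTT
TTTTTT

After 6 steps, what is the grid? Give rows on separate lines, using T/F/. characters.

Step 1: 4 trees catch fire, 1 burn out
  TT.TFT
  TTTF.F
  T.TTFT
  .TTTTT
  TTTTTT
Step 2: 6 trees catch fire, 4 burn out
  TT.F.F
  TTF...
  T.TF.F
  .TTTFT
  TTTTTT
Step 3: 5 trees catch fire, 6 burn out
  TT....
  TF....
  T.F...
  .TTF.F
  TTTTFT
Step 4: 5 trees catch fire, 5 burn out
  TF....
  F.....
  T.....
  .TF...
  TTTF.F
Step 5: 4 trees catch fire, 5 burn out
  F.....
  ......
  F.....
  .F....
  TTF...
Step 6: 1 trees catch fire, 4 burn out
  ......
  ......
  ......
  ......
  TF....

......
......
......
......
TF....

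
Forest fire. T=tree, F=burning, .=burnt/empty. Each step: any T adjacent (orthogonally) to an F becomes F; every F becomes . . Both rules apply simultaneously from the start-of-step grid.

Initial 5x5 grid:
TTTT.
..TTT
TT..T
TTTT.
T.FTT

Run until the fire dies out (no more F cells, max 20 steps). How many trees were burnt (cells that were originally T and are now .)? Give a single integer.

Step 1: +2 fires, +1 burnt (F count now 2)
Step 2: +3 fires, +2 burnt (F count now 3)
Step 3: +2 fires, +3 burnt (F count now 2)
Step 4: +2 fires, +2 burnt (F count now 2)
Step 5: +0 fires, +2 burnt (F count now 0)
Fire out after step 5
Initially T: 17, now '.': 17
Total burnt (originally-T cells now '.'): 9

Answer: 9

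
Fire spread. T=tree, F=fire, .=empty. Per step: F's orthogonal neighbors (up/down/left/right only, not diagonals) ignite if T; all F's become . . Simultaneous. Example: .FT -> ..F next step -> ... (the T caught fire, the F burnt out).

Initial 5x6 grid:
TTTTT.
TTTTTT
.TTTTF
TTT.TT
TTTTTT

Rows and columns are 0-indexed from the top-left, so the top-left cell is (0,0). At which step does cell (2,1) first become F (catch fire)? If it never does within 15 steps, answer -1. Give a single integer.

Step 1: cell (2,1)='T' (+3 fires, +1 burnt)
Step 2: cell (2,1)='T' (+4 fires, +3 burnt)
Step 3: cell (2,1)='T' (+4 fires, +4 burnt)
Step 4: cell (2,1)='F' (+5 fires, +4 burnt)
  -> target ignites at step 4
Step 5: cell (2,1)='.' (+4 fires, +5 burnt)
Step 6: cell (2,1)='.' (+4 fires, +4 burnt)
Step 7: cell (2,1)='.' (+2 fires, +4 burnt)
Step 8: cell (2,1)='.' (+0 fires, +2 burnt)
  fire out at step 8

4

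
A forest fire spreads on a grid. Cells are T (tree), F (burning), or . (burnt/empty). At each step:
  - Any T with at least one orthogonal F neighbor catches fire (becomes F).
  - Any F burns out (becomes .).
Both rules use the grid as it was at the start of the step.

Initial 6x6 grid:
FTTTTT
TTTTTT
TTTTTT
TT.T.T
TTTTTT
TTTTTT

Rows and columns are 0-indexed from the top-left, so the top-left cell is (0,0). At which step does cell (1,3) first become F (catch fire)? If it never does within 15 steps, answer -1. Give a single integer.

Step 1: cell (1,3)='T' (+2 fires, +1 burnt)
Step 2: cell (1,3)='T' (+3 fires, +2 burnt)
Step 3: cell (1,3)='T' (+4 fires, +3 burnt)
Step 4: cell (1,3)='F' (+5 fires, +4 burnt)
  -> target ignites at step 4
Step 5: cell (1,3)='.' (+5 fires, +5 burnt)
Step 6: cell (1,3)='.' (+5 fires, +5 burnt)
Step 7: cell (1,3)='.' (+3 fires, +5 burnt)
Step 8: cell (1,3)='.' (+3 fires, +3 burnt)
Step 9: cell (1,3)='.' (+2 fires, +3 burnt)
Step 10: cell (1,3)='.' (+1 fires, +2 burnt)
Step 11: cell (1,3)='.' (+0 fires, +1 burnt)
  fire out at step 11

4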